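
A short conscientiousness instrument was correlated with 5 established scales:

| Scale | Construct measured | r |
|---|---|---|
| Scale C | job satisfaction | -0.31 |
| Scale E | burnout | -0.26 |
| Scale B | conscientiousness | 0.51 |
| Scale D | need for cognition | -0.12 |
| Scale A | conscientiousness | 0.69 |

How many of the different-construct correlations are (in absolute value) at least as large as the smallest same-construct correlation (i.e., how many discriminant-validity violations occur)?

Convergent (same construct = conscientiousness): Scale B, Scale A.
Smallest convergent = 0.51. Discriminant |r|: 0.31, 0.26, 0.12; count ≥ 0.51 → 0.

0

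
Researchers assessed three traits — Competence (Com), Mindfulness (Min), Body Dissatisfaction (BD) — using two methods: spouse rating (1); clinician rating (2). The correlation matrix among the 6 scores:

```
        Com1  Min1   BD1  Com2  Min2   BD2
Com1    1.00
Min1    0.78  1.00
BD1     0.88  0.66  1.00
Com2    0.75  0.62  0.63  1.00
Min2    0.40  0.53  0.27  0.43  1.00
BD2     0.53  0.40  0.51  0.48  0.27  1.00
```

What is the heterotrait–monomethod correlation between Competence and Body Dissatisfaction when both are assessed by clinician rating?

Different traits, same method: r(Com2, BD2) = 0.48.

0.48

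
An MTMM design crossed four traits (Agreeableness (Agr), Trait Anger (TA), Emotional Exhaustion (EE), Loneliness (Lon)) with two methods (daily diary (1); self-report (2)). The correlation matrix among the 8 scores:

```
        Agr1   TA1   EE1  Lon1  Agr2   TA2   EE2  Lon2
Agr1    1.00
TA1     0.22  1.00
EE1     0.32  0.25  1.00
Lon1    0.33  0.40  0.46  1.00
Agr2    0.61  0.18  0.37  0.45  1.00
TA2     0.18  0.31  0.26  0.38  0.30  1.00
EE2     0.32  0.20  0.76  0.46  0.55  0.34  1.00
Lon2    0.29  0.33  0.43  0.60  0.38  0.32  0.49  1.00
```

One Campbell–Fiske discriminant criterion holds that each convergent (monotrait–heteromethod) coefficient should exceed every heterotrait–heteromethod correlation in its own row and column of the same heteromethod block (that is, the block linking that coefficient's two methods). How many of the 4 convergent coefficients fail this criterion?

1

Checking each validity diagonal entry against its comparison values:
Agr (methods 1·2): 0.61 vs {0.18, 0.18, 0.32, 0.37, 0.29, 0.45} → pass.
TA (methods 1·2): 0.31 vs {0.18, 0.18, 0.20, 0.26, 0.33, 0.38} → fail.
EE (methods 1·2): 0.76 vs {0.37, 0.32, 0.26, 0.20, 0.43, 0.46} → pass.
Lon (methods 1·2): 0.60 vs {0.45, 0.29, 0.38, 0.33, 0.46, 0.43} → pass.
1 of 4 fail.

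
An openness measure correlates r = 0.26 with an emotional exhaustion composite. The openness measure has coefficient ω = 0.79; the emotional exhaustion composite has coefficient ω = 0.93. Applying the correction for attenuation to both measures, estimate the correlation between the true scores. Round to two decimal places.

0.30

r_true = r_obs / √(r_xx · r_yy) = 0.26 / √(0.79 × 0.93) = 0.26 / √0.7347 = 0.26 / 0.8571 ≈ 0.30.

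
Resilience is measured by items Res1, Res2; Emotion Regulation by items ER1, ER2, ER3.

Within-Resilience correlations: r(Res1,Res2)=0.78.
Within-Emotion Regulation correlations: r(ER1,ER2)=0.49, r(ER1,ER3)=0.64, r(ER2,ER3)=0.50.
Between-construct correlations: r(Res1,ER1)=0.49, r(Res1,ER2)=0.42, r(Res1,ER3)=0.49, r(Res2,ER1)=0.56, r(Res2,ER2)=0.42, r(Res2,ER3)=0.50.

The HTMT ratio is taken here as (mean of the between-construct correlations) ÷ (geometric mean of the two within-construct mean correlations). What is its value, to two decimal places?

0.74

Mean heterotrait r = 2.88/6 = 0.4800.
Mean within-Res = 0.78/1 = 0.7800; mean within-ER = 1.63/3 = 0.5433.
Geometric mean = √(0.7800 × 0.5433) = 0.6510.
HTMT = 0.4800 / 0.6510 = 0.74.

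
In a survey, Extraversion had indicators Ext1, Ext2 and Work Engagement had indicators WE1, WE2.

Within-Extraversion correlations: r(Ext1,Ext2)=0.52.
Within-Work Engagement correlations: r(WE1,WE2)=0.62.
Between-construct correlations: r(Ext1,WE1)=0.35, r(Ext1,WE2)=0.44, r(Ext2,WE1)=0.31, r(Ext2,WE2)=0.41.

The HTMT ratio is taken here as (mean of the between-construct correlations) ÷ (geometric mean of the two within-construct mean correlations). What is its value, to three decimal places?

0.665

Mean between = 1.51/4 = 0.3775.
Mean within-Ext = 0.52/1 = 0.5200; mean within-WE = 0.62/1 = 0.6200.
Geometric mean = √(0.5200 × 0.6200) = 0.5678.
HTMT = 0.3775 / 0.5678 = 0.665.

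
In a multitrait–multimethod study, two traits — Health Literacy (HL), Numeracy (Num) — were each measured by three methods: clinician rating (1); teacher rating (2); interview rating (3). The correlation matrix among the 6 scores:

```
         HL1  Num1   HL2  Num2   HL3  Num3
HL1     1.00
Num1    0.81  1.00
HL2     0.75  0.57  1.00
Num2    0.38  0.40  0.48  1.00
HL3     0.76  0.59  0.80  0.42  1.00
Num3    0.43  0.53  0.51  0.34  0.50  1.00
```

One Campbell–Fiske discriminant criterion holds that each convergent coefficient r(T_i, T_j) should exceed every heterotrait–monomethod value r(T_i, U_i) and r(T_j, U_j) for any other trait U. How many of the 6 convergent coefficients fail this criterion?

5

Each convergent coefficient versus the relevant comparison correlations:
HL (methods 1·2): 0.75 vs {0.81, 0.48} → fail.
HL (methods 1·3): 0.76 vs {0.81, 0.50} → fail.
HL (methods 2·3): 0.80 vs {0.48, 0.50} → pass.
Num (methods 1·2): 0.40 vs {0.81, 0.48} → fail.
Num (methods 1·3): 0.53 vs {0.81, 0.50} → fail.
Num (methods 2·3): 0.34 vs {0.48, 0.50} → fail.
5 of 6 fail.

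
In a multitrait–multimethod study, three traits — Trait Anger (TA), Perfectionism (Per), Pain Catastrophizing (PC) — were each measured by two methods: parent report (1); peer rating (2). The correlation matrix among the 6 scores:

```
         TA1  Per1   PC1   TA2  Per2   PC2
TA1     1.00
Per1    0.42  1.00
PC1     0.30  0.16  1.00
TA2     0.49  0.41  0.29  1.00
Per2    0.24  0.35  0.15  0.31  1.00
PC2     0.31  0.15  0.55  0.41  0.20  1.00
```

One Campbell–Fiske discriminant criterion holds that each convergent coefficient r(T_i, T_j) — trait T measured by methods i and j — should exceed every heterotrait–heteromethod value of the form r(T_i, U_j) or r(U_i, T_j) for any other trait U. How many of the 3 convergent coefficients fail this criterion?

Checking each validity diagonal entry against its comparison values:
TA (methods 1·2): 0.49 vs {0.24, 0.41, 0.31, 0.29} → pass.
Per (methods 1·2): 0.35 vs {0.41, 0.24, 0.15, 0.15} → fail.
PC (methods 1·2): 0.55 vs {0.29, 0.31, 0.15, 0.15} → pass.
1 of 3 fail.

1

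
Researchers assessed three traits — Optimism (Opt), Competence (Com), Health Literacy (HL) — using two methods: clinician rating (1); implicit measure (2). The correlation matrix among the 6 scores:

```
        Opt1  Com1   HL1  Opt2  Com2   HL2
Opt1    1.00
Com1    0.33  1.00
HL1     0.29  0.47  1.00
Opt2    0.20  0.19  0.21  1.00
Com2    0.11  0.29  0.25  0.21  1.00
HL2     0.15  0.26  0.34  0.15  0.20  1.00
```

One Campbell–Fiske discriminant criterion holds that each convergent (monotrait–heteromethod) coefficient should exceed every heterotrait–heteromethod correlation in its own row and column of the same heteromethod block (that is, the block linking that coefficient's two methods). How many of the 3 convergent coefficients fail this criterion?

Each convergent coefficient versus the relevant comparison correlations:
Opt (methods 1·2): 0.20 vs {0.11, 0.19, 0.15, 0.21} → fail.
Com (methods 1·2): 0.29 vs {0.19, 0.11, 0.26, 0.25} → pass.
HL (methods 1·2): 0.34 vs {0.21, 0.15, 0.25, 0.26} → pass.
1 of 3 fail.

1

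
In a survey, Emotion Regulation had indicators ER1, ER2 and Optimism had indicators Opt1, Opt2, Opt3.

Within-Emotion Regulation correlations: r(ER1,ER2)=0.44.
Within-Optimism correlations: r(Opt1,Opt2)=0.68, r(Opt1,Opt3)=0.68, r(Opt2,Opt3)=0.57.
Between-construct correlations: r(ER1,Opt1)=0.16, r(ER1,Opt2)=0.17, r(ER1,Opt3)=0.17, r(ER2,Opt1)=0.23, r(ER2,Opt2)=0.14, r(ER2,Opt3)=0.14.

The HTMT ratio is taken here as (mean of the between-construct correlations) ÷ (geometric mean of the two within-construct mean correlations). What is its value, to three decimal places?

Between-construct mean = 1.01/6 = 0.1683.
Mean within-ER = 0.44/1 = 0.4400; mean within-Opt = 1.93/3 = 0.6433.
Geometric mean = √(0.4400 × 0.6433) = 0.5320.
HTMT = 0.1683 / 0.5320 = 0.316.

0.316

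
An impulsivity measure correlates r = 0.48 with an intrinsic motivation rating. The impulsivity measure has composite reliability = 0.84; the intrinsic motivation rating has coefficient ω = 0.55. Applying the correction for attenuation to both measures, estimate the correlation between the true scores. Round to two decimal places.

0.71

r_true = r_obs / √(r_xx · r_yy) = 0.48 / √(0.84 × 0.55) = 0.48 / √0.4620 = 0.48 / 0.6797 ≈ 0.71.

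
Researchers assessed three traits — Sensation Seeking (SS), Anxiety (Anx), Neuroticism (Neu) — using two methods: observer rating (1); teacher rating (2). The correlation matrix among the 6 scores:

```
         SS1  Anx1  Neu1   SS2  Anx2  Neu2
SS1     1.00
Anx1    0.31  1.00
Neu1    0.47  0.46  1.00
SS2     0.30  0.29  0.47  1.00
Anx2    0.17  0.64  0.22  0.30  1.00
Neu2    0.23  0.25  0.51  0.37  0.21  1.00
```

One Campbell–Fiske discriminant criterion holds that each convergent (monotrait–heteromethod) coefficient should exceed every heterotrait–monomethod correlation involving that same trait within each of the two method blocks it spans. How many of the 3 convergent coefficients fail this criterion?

1

Checking each validity diagonal entry against its comparison values:
SS (methods 1·2): 0.30 vs {0.31, 0.30, 0.47, 0.37} → fail.
Anx (methods 1·2): 0.64 vs {0.31, 0.30, 0.46, 0.21} → pass.
Neu (methods 1·2): 0.51 vs {0.47, 0.37, 0.46, 0.21} → pass.
1 of 3 fail.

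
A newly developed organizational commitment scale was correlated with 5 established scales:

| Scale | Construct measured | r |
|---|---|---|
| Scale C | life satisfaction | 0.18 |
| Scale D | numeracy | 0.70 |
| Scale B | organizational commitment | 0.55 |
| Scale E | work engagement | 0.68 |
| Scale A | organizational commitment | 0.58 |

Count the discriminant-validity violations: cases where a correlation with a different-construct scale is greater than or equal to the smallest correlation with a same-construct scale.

Convergent (same construct = organizational commitment): Scale B, Scale A.
Smallest convergent = 0.55. Discriminant values: 0.18, 0.70, 0.68; count ≥ 0.55 → 2.

2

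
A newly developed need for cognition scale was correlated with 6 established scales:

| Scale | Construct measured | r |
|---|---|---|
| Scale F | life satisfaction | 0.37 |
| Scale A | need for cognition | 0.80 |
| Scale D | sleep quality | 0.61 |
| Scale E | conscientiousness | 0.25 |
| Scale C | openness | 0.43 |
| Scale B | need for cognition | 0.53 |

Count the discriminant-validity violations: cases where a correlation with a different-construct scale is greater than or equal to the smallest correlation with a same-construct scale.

Convergent (same construct = need for cognition): Scale A, Scale B.
Smallest convergent = 0.53. Discriminant values: 0.37, 0.61, 0.25, 0.43; count ≥ 0.53 → 1.

1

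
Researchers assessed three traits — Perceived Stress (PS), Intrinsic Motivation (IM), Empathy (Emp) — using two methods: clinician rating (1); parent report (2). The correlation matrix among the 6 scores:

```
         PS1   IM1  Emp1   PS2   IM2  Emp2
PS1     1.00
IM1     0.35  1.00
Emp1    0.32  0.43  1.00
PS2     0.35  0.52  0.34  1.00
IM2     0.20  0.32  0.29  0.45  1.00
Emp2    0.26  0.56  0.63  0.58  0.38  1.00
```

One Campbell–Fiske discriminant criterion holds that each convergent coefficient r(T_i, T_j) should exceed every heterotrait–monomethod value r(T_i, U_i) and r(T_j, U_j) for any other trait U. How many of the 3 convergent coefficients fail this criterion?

2

Checking each validity diagonal entry against its comparison values:
PS (methods 1·2): 0.35 vs {0.35, 0.45, 0.32, 0.58} → fail.
IM (methods 1·2): 0.32 vs {0.35, 0.45, 0.43, 0.38} → fail.
Emp (methods 1·2): 0.63 vs {0.32, 0.58, 0.43, 0.38} → pass.
2 of 3 fail.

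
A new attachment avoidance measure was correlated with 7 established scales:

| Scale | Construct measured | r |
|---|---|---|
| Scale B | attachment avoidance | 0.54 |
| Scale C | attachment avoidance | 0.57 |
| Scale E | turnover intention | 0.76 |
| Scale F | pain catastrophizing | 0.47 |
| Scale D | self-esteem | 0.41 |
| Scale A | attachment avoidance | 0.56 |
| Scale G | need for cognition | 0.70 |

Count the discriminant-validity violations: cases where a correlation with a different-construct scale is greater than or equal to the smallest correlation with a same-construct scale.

2

Convergent (same construct = attachment avoidance): Scale B, Scale C, Scale A.
Smallest convergent = 0.54. Discriminant values: 0.76, 0.47, 0.41, 0.70; count ≥ 0.54 → 2.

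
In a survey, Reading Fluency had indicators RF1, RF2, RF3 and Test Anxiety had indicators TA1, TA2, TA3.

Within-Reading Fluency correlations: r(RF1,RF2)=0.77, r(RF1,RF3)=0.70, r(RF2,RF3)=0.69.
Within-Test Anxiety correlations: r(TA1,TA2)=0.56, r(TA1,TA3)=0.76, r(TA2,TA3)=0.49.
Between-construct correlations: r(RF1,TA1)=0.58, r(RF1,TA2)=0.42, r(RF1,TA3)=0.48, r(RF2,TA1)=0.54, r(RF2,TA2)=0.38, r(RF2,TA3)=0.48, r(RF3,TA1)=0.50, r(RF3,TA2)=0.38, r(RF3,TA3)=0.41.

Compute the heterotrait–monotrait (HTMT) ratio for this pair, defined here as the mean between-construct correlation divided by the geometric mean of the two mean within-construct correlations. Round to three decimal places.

Mean between = 4.17/9 = 0.4633.
Mean within-RF = 2.16/3 = 0.7200; mean within-TA = 1.81/3 = 0.6033.
Geometric mean = √(0.7200 × 0.6033) = 0.6591.
HTMT = 0.4633 / 0.6591 = 0.703.

0.703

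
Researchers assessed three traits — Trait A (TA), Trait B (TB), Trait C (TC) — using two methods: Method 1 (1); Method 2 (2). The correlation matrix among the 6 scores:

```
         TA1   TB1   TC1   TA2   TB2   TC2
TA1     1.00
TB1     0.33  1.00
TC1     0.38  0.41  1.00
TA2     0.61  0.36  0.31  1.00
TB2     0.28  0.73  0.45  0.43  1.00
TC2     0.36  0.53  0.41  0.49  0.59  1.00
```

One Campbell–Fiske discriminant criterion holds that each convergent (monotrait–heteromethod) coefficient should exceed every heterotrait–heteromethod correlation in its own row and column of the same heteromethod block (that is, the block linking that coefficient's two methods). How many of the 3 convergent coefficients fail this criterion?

Checking each validity diagonal entry against its comparison values:
TA (methods 1·2): 0.61 vs {0.28, 0.36, 0.36, 0.31} → pass.
TB (methods 1·2): 0.73 vs {0.36, 0.28, 0.53, 0.45} → pass.
TC (methods 1·2): 0.41 vs {0.31, 0.36, 0.45, 0.53} → fail.
1 of 3 fail.

1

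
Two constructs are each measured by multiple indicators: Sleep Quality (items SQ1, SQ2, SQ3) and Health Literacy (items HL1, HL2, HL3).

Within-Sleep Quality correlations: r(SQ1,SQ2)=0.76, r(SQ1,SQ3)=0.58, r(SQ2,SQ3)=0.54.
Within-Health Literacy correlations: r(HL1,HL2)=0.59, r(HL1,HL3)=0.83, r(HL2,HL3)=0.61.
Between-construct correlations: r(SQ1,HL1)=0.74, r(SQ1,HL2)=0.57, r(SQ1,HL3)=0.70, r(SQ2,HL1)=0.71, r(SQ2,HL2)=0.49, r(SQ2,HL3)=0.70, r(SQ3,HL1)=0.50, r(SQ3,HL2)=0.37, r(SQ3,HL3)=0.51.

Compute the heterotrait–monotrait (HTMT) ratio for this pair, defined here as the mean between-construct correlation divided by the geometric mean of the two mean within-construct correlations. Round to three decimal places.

0.903

Mean between = 5.29/9 = 0.5878.
Mean within-SQ = 1.88/3 = 0.6267; mean within-HL = 2.03/3 = 0.6767.
Geometric mean = √(0.6267 × 0.6767) = 0.6512.
HTMT = 0.5878 / 0.6512 = 0.903.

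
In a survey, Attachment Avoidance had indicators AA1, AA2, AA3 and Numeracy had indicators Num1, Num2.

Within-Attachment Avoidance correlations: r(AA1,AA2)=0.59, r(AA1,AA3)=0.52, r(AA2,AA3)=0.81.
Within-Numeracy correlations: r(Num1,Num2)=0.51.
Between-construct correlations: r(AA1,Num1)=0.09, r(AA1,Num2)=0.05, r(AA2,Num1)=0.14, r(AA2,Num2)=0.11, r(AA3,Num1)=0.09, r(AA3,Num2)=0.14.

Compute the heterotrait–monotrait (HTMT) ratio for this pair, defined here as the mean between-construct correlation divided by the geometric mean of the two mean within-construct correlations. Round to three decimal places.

Mean heterotrait r = 0.62/6 = 0.1033.
Mean within-AA = 1.92/3 = 0.6400; mean within-Num = 0.51/1 = 0.5100.
Geometric mean = √(0.6400 × 0.5100) = 0.5713.
HTMT = 0.1033 / 0.5713 = 0.181.

0.181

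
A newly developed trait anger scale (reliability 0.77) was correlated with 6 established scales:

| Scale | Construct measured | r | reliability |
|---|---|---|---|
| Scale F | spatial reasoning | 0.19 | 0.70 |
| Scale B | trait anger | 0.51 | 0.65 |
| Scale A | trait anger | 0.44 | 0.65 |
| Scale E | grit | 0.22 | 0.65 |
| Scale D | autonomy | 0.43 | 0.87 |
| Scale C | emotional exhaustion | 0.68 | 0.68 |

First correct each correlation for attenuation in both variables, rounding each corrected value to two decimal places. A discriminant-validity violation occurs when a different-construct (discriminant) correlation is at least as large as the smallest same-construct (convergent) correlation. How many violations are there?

1

Disattenuated r (r / √(r_scale · r_new)):
  Scale F (disc): 0.19 / √(0.70·0.77) = 0.26
  Scale B (conv): 0.51 / √(0.65·0.77) = 0.72
  Scale A (conv): 0.44 / √(0.65·0.77) = 0.62
  Scale E (disc): 0.22 / √(0.65·0.77) = 0.31
  Scale D (disc): 0.43 / √(0.87·0.77) = 0.53
  Scale C (disc): 0.68 / √(0.68·0.77) = 0.94
Smallest convergent = 0.62. Discriminant values: 0.26, 0.31, 0.53, 0.94; count ≥ 0.62 → 1.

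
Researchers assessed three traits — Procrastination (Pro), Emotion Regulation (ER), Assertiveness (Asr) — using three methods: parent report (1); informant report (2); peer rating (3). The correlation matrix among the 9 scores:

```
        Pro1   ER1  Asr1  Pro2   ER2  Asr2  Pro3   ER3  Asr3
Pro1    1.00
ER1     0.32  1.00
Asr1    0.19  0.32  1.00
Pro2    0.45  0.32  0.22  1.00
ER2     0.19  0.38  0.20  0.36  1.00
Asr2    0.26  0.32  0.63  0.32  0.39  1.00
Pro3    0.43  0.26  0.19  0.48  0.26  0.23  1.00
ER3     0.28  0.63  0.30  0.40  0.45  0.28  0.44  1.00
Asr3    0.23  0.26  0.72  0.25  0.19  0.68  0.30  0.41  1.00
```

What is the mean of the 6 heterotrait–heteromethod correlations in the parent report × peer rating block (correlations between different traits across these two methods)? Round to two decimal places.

0.25

HTHM values (method 1 × method 3): 0.28, 0.23, 0.26, 0.26, 0.19, 0.30; mean = 1.52/6 = 0.25.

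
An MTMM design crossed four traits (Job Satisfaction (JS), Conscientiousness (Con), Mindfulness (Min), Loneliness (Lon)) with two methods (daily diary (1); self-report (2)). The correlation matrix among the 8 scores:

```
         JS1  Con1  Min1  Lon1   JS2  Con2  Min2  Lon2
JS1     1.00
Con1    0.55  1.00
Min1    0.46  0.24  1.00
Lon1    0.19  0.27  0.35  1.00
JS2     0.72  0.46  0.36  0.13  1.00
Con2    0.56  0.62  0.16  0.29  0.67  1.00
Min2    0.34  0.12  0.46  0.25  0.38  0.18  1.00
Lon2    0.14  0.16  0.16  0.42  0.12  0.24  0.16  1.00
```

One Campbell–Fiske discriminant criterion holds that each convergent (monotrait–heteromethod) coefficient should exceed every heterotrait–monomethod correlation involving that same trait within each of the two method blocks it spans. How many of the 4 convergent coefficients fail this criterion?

Each convergent coefficient versus the relevant comparison correlations:
JS (methods 1·2): 0.72 vs {0.55, 0.67, 0.46, 0.38, 0.19, 0.12} → pass.
Con (methods 1·2): 0.62 vs {0.55, 0.67, 0.24, 0.18, 0.27, 0.24} → fail.
Min (methods 1·2): 0.46 vs {0.46, 0.38, 0.24, 0.18, 0.35, 0.16} → fail.
Lon (methods 1·2): 0.42 vs {0.19, 0.12, 0.27, 0.24, 0.35, 0.16} → pass.
2 of 4 fail.

2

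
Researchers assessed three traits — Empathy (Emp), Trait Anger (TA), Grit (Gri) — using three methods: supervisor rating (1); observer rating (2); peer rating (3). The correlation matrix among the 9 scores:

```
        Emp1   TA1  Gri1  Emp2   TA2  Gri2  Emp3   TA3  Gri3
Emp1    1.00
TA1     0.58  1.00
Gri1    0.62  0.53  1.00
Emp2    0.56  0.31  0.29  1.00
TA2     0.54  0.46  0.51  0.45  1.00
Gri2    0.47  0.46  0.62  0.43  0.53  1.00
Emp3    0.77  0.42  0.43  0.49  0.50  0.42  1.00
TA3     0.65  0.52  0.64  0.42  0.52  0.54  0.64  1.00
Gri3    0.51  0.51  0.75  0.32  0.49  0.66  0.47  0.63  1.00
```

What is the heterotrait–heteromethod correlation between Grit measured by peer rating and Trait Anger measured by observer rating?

0.49

Different traits and methods: r(Gri3, TA2) = 0.49.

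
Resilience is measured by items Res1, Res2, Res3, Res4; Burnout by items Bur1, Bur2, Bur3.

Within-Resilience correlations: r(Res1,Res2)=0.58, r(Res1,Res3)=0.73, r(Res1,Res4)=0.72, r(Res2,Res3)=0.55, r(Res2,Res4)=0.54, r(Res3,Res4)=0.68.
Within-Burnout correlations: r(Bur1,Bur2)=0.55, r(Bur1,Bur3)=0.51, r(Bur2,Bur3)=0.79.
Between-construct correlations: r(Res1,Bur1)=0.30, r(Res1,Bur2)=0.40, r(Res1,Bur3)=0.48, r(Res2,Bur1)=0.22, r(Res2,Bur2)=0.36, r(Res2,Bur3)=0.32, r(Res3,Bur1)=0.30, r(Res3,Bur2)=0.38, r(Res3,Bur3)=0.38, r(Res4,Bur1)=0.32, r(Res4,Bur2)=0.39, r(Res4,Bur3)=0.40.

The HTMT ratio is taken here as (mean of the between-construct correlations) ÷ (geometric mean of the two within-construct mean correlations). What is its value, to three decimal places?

Between-construct mean = 4.25/12 = 0.3542.
Mean within-Res = 3.80/6 = 0.6333; mean within-Bur = 1.85/3 = 0.6167.
Geometric mean = √(0.6333 × 0.6167) = 0.6249.
HTMT = 0.3542 / 0.6249 = 0.567.

0.567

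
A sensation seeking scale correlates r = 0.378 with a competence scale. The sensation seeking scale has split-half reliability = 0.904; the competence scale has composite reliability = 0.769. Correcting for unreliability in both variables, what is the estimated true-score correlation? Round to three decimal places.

0.453

r_true = r_obs / √(r_xx · r_yy) = 0.378 / √(0.904 × 0.769) = 0.378 / √0.695176 = 0.378 / 0.8338 ≈ 0.453.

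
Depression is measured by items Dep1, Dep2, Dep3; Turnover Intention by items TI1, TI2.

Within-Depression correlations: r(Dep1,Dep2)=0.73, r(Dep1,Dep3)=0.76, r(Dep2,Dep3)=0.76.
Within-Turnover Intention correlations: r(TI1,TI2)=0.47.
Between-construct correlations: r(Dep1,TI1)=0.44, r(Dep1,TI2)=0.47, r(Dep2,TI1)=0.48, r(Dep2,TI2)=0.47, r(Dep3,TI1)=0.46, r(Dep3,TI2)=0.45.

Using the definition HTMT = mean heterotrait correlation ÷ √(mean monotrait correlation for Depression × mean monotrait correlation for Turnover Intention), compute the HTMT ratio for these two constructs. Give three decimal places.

0.778

Mean between = 2.77/6 = 0.4617.
Mean within-Dep = 2.25/3 = 0.7500; mean within-TI = 0.47/1 = 0.4700.
Geometric mean = √(0.7500 × 0.4700) = 0.5937.
HTMT = 0.4617 / 0.5937 = 0.778.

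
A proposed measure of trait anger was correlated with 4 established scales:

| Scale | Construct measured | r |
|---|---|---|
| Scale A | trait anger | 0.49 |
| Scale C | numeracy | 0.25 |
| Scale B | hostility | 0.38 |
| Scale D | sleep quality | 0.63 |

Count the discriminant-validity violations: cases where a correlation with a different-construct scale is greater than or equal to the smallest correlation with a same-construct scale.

Convergent (same construct = trait anger): Scale A.
Smallest convergent = 0.49. Discriminant values: 0.25, 0.38, 0.63; count ≥ 0.49 → 1.

1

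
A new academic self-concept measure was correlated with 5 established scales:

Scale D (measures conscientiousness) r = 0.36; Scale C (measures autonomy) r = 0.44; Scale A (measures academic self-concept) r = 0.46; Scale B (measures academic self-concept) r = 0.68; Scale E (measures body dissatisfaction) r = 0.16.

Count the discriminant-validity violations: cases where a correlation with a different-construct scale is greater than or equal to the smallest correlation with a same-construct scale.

Convergent (same construct = academic self-concept): Scale A, Scale B.
Smallest convergent = 0.46. Discriminant values: 0.36, 0.44, 0.16; count ≥ 0.46 → 0.

0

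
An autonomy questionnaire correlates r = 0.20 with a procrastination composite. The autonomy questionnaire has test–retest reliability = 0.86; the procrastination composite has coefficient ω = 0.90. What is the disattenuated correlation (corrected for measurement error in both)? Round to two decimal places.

0.23

r_true = r_obs / √(r_xx · r_yy) = 0.20 / √(0.86 × 0.90) = 0.20 / √0.7740 = 0.20 / 0.8798 ≈ 0.23.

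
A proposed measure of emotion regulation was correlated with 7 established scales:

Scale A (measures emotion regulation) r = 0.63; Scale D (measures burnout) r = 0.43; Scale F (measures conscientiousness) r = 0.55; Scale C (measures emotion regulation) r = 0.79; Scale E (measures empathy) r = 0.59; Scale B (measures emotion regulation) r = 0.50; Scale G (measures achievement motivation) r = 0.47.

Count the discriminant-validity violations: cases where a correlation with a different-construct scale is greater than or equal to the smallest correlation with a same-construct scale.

2

Convergent (same construct = emotion regulation): Scale A, Scale C, Scale B.
Smallest convergent = 0.50. Discriminant values: 0.43, 0.55, 0.59, 0.47; count ≥ 0.50 → 2.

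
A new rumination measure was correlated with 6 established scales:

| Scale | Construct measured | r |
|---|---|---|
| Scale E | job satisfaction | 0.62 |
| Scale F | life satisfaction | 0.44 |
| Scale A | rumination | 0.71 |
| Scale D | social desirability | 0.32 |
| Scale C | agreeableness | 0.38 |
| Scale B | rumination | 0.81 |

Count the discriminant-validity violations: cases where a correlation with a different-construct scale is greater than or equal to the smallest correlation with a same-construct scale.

0

Convergent (same construct = rumination): Scale A, Scale B.
Smallest convergent = 0.71. Discriminant values: 0.62, 0.44, 0.32, 0.38; count ≥ 0.71 → 0.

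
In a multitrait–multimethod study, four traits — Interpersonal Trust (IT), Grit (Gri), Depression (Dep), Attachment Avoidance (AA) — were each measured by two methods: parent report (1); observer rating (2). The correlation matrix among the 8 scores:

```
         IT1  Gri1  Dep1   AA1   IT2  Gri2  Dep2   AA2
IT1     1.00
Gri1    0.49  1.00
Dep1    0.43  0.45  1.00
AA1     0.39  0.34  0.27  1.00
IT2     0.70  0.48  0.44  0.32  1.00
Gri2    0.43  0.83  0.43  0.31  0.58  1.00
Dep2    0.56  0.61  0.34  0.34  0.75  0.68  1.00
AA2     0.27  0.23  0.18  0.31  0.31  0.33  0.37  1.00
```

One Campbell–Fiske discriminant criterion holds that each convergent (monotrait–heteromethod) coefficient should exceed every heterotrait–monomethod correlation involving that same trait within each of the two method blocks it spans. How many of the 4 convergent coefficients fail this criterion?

3

Convergent coefficients and their comparison sets:
IT (methods 1·2): 0.70 vs {0.49, 0.58, 0.43, 0.75, 0.39, 0.31} → fail.
Gri (methods 1·2): 0.83 vs {0.49, 0.58, 0.45, 0.68, 0.34, 0.33} → pass.
Dep (methods 1·2): 0.34 vs {0.43, 0.75, 0.45, 0.68, 0.27, 0.37} → fail.
AA (methods 1·2): 0.31 vs {0.39, 0.31, 0.34, 0.33, 0.27, 0.37} → fail.
3 of 4 fail.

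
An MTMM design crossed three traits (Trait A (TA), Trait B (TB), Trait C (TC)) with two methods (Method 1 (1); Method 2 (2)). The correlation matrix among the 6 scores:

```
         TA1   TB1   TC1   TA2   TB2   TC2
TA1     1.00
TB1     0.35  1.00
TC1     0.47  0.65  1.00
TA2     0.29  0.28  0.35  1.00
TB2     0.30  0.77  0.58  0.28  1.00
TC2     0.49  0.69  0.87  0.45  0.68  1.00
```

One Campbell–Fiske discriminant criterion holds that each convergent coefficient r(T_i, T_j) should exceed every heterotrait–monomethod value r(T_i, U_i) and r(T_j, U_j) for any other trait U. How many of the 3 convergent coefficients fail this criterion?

Convergent coefficients and their comparison sets:
TA (methods 1·2): 0.29 vs {0.35, 0.28, 0.47, 0.45} → fail.
TB (methods 1·2): 0.77 vs {0.35, 0.28, 0.65, 0.68} → pass.
TC (methods 1·2): 0.87 vs {0.47, 0.45, 0.65, 0.68} → pass.
1 of 3 fail.

1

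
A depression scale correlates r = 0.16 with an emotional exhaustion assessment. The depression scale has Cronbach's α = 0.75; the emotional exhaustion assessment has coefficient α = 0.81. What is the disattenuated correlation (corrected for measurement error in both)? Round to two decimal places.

0.21

r_true = r_obs / √(r_xx · r_yy) = 0.16 / √(0.75 × 0.81) = 0.16 / √0.6075 = 0.16 / 0.7794 ≈ 0.21.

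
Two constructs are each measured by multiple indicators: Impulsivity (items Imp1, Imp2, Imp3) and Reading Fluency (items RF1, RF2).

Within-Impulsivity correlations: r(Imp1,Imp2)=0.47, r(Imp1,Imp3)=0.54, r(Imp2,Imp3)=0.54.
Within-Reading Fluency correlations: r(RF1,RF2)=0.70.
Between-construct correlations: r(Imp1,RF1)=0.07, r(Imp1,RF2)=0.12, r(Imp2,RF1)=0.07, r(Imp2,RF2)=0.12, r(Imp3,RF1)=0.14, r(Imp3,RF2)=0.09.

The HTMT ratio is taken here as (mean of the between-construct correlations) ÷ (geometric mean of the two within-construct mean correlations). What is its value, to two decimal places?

Mean between = 0.61/6 = 0.1017.
Mean within-Imp = 1.55/3 = 0.5167; mean within-RF = 0.70/1 = 0.7000.
Geometric mean = √(0.5167 × 0.7000) = 0.6014.
HTMT = 0.1017 / 0.6014 = 0.17.

0.17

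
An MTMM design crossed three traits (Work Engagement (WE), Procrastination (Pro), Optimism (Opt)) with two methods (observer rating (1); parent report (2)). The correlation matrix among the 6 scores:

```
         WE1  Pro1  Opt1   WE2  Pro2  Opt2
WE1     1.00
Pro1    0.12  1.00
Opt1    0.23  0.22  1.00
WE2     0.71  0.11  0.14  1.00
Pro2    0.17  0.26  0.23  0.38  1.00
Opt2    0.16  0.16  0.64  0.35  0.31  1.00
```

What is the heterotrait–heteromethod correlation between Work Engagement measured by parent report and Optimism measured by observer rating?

Different traits and methods: r(WE2, Opt1) = 0.14.

0.14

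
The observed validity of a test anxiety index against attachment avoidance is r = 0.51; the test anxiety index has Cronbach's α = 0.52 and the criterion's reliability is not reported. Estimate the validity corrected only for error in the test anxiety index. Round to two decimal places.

0.71

Single correction: r_c = r_obs / √r_xx = 0.51 / √0.52 = 0.51 / 0.7211 ≈ 0.71.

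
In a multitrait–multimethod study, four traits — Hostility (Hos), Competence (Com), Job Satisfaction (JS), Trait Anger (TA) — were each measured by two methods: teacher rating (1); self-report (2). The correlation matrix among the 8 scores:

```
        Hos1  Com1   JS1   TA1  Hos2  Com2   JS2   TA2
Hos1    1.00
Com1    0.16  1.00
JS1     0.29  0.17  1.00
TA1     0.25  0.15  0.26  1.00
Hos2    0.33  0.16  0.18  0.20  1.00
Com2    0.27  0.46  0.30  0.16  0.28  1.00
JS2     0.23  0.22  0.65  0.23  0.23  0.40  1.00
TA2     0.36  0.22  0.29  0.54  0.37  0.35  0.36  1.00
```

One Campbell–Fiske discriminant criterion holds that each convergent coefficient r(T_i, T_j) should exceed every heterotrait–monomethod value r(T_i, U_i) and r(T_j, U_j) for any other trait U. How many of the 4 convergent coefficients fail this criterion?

1

Checking each validity diagonal entry against its comparison values:
Hos (methods 1·2): 0.33 vs {0.16, 0.28, 0.29, 0.23, 0.25, 0.37} → fail.
Com (methods 1·2): 0.46 vs {0.16, 0.28, 0.17, 0.40, 0.15, 0.35} → pass.
JS (methods 1·2): 0.65 vs {0.29, 0.23, 0.17, 0.40, 0.26, 0.36} → pass.
TA (methods 1·2): 0.54 vs {0.25, 0.37, 0.15, 0.35, 0.26, 0.36} → pass.
1 of 4 fail.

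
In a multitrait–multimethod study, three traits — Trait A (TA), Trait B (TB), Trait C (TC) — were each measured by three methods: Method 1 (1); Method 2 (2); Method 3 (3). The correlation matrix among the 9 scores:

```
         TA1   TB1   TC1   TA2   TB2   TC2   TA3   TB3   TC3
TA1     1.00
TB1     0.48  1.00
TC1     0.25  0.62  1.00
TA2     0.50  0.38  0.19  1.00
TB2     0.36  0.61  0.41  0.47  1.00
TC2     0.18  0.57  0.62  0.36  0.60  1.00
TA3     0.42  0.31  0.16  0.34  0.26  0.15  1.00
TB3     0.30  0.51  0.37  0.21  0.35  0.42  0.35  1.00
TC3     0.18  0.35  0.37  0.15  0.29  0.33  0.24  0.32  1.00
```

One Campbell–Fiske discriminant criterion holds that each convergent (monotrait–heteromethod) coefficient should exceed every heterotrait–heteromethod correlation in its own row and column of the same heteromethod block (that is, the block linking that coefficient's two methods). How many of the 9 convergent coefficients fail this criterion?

3

Convergent coefficients and their comparison sets:
TA (methods 1·2): 0.50 vs {0.36, 0.38, 0.18, 0.19} → pass.
TA (methods 1·3): 0.42 vs {0.30, 0.31, 0.18, 0.16} → pass.
TA (methods 2·3): 0.34 vs {0.21, 0.26, 0.15, 0.15} → pass.
TB (methods 1·2): 0.61 vs {0.38, 0.36, 0.57, 0.41} → pass.
TB (methods 1·3): 0.51 vs {0.31, 0.30, 0.35, 0.37} → pass.
TB (methods 2·3): 0.35 vs {0.26, 0.21, 0.29, 0.42} → fail.
TC (methods 1·2): 0.62 vs {0.19, 0.18, 0.41, 0.57} → pass.
TC (methods 1·3): 0.37 vs {0.16, 0.18, 0.37, 0.35} → fail.
TC (methods 2·3): 0.33 vs {0.15, 0.15, 0.42, 0.29} → fail.
3 of 9 fail.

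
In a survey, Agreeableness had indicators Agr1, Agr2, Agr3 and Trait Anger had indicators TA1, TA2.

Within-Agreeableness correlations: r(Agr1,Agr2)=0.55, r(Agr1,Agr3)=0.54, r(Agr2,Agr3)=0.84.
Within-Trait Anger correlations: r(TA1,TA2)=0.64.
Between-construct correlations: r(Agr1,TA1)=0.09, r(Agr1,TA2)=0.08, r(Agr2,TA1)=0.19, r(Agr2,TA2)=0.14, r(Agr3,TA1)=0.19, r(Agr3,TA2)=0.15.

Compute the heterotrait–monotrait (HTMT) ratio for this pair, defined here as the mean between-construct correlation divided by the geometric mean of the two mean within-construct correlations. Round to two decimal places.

Mean heterotrait r = 0.84/6 = 0.1400.
Mean within-Agr = 1.93/3 = 0.6433; mean within-TA = 0.64/1 = 0.6400.
Geometric mean = √(0.6433 × 0.6400) = 0.6416.
HTMT = 0.1400 / 0.6416 = 0.22.

0.22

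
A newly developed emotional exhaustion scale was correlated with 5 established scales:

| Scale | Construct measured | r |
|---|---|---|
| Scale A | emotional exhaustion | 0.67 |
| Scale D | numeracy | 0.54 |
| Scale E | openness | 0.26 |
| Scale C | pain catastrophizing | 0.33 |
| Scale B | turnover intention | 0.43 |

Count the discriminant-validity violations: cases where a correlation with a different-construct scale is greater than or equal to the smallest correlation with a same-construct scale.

0

Convergent (same construct = emotional exhaustion): Scale A.
Smallest convergent = 0.67. Discriminant values: 0.54, 0.26, 0.33, 0.43; count ≥ 0.67 → 0.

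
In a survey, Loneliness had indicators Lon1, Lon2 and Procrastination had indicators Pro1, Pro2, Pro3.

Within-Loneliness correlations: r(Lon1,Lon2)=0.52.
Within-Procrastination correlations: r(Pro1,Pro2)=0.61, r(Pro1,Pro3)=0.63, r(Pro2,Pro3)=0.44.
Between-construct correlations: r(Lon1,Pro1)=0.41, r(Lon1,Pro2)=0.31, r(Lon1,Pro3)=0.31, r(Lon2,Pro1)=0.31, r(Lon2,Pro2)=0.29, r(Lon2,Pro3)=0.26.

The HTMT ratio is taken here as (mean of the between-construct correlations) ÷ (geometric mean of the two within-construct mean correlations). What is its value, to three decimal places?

Mean between = 1.89/6 = 0.3150.
Mean within-Lon = 0.52/1 = 0.5200; mean within-Pro = 1.68/3 = 0.5600.
Geometric mean = √(0.5200 × 0.5600) = 0.5396.
HTMT = 0.3150 / 0.5396 = 0.584.

0.584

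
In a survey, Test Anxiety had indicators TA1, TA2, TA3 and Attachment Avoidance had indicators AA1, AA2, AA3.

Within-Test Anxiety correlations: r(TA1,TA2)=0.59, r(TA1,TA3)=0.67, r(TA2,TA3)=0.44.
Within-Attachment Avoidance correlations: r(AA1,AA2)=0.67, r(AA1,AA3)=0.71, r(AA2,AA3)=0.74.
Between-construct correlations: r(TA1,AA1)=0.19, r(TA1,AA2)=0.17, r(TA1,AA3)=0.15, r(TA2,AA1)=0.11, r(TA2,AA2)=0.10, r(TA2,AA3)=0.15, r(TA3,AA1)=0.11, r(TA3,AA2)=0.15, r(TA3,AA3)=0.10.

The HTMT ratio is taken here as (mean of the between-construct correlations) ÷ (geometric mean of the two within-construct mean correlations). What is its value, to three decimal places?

Mean between = 1.23/9 = 0.1367.
Mean within-TA = 1.70/3 = 0.5667; mean within-AA = 2.12/3 = 0.7067.
Geometric mean = √(0.5667 × 0.7067) = 0.6328.
HTMT = 0.1367 / 0.6328 = 0.216.

0.216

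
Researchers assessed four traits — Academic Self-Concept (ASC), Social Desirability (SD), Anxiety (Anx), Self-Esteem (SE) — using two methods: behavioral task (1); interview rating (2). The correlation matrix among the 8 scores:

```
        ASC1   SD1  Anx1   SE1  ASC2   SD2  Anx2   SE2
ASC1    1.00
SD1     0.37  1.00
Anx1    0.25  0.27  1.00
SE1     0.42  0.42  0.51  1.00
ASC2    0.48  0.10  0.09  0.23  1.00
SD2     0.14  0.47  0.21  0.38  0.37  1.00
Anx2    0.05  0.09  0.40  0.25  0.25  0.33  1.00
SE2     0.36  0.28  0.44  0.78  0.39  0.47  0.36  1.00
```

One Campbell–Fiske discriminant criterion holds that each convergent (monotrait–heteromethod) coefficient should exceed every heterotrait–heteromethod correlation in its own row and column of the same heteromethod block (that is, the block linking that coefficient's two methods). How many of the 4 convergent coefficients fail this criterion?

Convergent coefficients and their comparison sets:
ASC (methods 1·2): 0.48 vs {0.14, 0.10, 0.05, 0.09, 0.36, 0.23} → pass.
SD (methods 1·2): 0.47 vs {0.10, 0.14, 0.09, 0.21, 0.28, 0.38} → pass.
Anx (methods 1·2): 0.40 vs {0.09, 0.05, 0.21, 0.09, 0.44, 0.25} → fail.
SE (methods 1·2): 0.78 vs {0.23, 0.36, 0.38, 0.28, 0.25, 0.44} → pass.
1 of 4 fail.

1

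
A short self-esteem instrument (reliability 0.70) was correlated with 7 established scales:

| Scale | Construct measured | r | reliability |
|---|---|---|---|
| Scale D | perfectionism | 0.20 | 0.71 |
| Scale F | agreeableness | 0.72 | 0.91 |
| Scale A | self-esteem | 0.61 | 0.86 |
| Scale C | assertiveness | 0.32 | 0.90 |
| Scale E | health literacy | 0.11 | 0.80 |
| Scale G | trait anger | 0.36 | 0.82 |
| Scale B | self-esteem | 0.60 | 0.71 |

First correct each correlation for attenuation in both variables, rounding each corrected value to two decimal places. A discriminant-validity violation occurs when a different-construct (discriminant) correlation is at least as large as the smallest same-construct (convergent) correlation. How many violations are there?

1

Disattenuated r (r / √(r_scale · r_new)):
  Scale D (disc): 0.20 / √(0.71·0.70) = 0.28
  Scale F (disc): 0.72 / √(0.91·0.70) = 0.90
  Scale A (conv): 0.61 / √(0.86·0.70) = 0.79
  Scale C (disc): 0.32 / √(0.90·0.70) = 0.40
  Scale E (disc): 0.11 / √(0.80·0.70) = 0.15
  Scale G (disc): 0.36 / √(0.82·0.70) = 0.48
  Scale B (conv): 0.60 / √(0.71·0.70) = 0.85
Smallest convergent = 0.79. Discriminant values: 0.28, 0.90, 0.40, 0.15, 0.48; count ≥ 0.79 → 1.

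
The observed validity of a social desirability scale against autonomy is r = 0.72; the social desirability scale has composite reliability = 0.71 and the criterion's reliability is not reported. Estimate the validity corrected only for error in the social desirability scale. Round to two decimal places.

0.85

Single correction: r_c = r_obs / √r_xx = 0.72 / √0.71 = 0.72 / 0.8426 ≈ 0.85.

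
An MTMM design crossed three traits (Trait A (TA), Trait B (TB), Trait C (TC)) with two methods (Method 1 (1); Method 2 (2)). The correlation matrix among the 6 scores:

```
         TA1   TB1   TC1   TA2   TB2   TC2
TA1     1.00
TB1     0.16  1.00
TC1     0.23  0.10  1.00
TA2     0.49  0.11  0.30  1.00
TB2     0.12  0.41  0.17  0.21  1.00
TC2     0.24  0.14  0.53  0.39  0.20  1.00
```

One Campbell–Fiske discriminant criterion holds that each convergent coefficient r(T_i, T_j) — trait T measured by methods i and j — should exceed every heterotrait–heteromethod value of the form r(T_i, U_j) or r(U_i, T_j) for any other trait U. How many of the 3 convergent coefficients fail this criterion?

0

Checking each validity diagonal entry against its comparison values:
TA (methods 1·2): 0.49 vs {0.12, 0.11, 0.24, 0.30} → pass.
TB (methods 1·2): 0.41 vs {0.11, 0.12, 0.14, 0.17} → pass.
TC (methods 1·2): 0.53 vs {0.30, 0.24, 0.17, 0.14} → pass.
0 of 3 fail.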